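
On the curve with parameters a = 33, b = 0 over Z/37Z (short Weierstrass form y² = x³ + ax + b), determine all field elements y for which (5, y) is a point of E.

none

x³ + 33x + 0 = 290 ≡ 31 (mod 37).
31 is a non-residue mod 37; no y exists.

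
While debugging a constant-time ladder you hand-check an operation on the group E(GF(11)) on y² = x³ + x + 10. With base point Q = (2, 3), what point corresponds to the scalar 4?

(2, 8)

Double-and-add on 4 = (100)₂. Start with Q = (2, 3) for the leading 1-bit.
double: tangent at (2, 3): λ = (3·2² + 1)/(2·3) ≡ 2/6. 6⁻¹ ≡ 2 (mod 11), so λ ≡ 2·2 ≡ 4.
  x = λ² - 2 - 2 = 16 - 4 ≡ 1; y = λ·(2 - 1) - 3 ≡ 1. → (1, 1)
double: tangent at (1, 1): λ = (3·1² + 1)/(2·1) ≡ 4/2. 2⁻¹ ≡ 6 (mod 11), so λ ≡ 4·6 ≡ 2.
  x = λ² - 1 - 1 = 4 - 2 ≡ 2; y = λ·(1 - 2) - 1 ≡ 8. → (2, 8)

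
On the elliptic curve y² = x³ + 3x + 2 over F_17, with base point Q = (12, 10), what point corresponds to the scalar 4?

(14, 0)

Repeated addition: build up to 4Q.
2Q: tangent at (12, 10): λ = (3·12² + 3)/(2·10) ≡ 10/3. 3⁻¹ ≡ 6 (mod 17) since 3·6 = 18 ≡ 1, so λ ≡ 10·6 ≡ 9.
  x = λ² - 12 - 12 = 81 - 24 ≡ 6; y = λ·(12 - 6) - 10 ≡ 10. → (6, 10)
3Q: (6, 10) + (12, 10). λ = (10 - 10)/(12 - 6) ≡ 0/6 mod 17. 6⁻¹ ≡ 3 (mod 17), so λ ≡ 0.
  x = λ² - 6 - 12 = 0 - 18 ≡ 16; y = λ·(6 - 16) - 10 ≡ 7. → (16, 7)
4Q: (16, 7) + (12, 10). λ = (10 - 7)/(12 - 16) ≡ 3/13 mod 17. 13⁻¹ ≡ 4 (mod 17) since 13·4 = 52 ≡ 1, so λ ≡ 12.
  x = λ² - 16 - 12 = 144 - 28 ≡ 14; y = λ·(16 - 14) - 7 ≡ 0. → (14, 0)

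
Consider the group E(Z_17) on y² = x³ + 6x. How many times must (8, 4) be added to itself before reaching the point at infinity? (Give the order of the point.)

2P: tangent at (8, 4): λ = (3·8² + 6)/(2·4) ≡ 11/8. 8⁻¹ ≡ 15 (mod 17), so λ ≡ 11·15 ≡ 12.
  x = λ² - 8 - 8 = 144 - 16 ≡ 9; y = λ·(8 - 9) - 4 ≡ 1. → (9, 1)
3P: (9, 1) + (8, 4). λ = (4 - 1)/(8 - 9) ≡ 3/16 mod 17. 16⁻¹ ≡ 16 (mod 17), so λ ≡ 14.
  x = λ² - 9 - 8 = 196 - 17 ≡ 9; y = λ·(9 - 9) - 1 ≡ 16. → (9, 16)
4P: (9, 16) + (8, 4). λ = (4 - 16)/(8 - 9) ≡ 5/16 mod 17. 16⁻¹ ≡ 16 (mod 17), so λ ≡ 12.
  x = λ² - 9 - 8 = 144 - 17 ≡ 8; y = λ·(9 - 8) - 16 ≡ 13. → (8, 13)
5P: (8, 13) + (8, 4): same x and y₁ ≡ -y₂, so the sum is the point at infinity.
5P = the point at infinity, so the order is 5.

5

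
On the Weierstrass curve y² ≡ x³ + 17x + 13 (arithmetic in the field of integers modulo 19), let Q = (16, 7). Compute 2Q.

(12, 11)

tangent at (16, 7): λ = (3·16² + 17)/(2·7) ≡ 6/14. 14⁻¹ ≡ 15 (mod 19), so λ ≡ 6·15 ≡ 14.
  x = λ² - 16 - 16 = 196 - 32 ≡ 12; y = λ·(16 - 12) - 7 ≡ 11. → (12, 11)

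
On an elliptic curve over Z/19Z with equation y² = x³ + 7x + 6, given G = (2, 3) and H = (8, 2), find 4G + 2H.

(6, 13)

First 4G:
Repeated addition: build up to 4G.
2G: tangent at (2, 3): λ = (3·2² + 7)/(2·3) ≡ 0/6. 6⁻¹ ≡ 16 (mod 19) since 6·16 = 96 ≡ 1, so λ ≡ 0·16 ≡ 0.
  x = λ² - 2 - 2 = 0 - 4 ≡ 15; y = λ·(2 - 15) - 3 ≡ 16. → (15, 16)
3G: (15, 16) + (2, 3). λ = (3 - 16)/(2 - 15) ≡ 6/6 mod 19. 6⁻¹ ≡ 16 (mod 19) since 6·16 = 96 ≡ 1, so λ ≡ 1.
  x = λ² - 15 - 2 = 1 - 17 ≡ 3; y = λ·(15 - 3) - 16 ≡ 15. → (3, 15)
4G: (3, 15) + (2, 3). λ = (3 - 15)/(2 - 3) ≡ 7/18 mod 19. 18⁻¹ ≡ 18 (mod 19), so λ ≡ 12.
  x = λ² - 3 - 2 = 144 - 5 ≡ 6; y = λ·(3 - 6) - 15 ≡ 6. → (6, 6)
4G = (6, 6).
Next 2H:
Repeated addition: build up to 2H.
2H: tangent at (8, 2): λ = (3·8² + 7)/(2·2) ≡ 9/4. 4⁻¹ ≡ 5 (mod 19) since 4·5 = 20 ≡ 1, so λ ≡ 9·5 ≡ 7.
  x = λ² - 8 - 8 = 49 - 16 ≡ 14; y = λ·(8 - 14) - 2 ≡ 13. → (14, 13)
2H = (14, 13).
Finally 4G + 2H:
(6, 6) + (14, 13). λ = (13 - 6)/(14 - 6) ≡ 7/8 mod 19. 8⁻¹ ≡ 12 (mod 19) since 8·12 = 96 ≡ 1, so λ ≡ 8.
  x = λ² - 6 - 14 = 64 - 20 ≡ 6; y = λ·(6 - 6) - 6 ≡ 13. → (6, 13)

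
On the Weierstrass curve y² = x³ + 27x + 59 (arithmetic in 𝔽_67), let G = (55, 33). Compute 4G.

Repeated addition: build up to 4G.
2G: tangent at (55, 33): λ = (3·55² + 27)/(2·33) ≡ 57/66. 66⁻¹ ≡ 66 (mod 67) since 66·66 = 4356 ≡ 1, so λ ≡ 57·66 ≡ 10.
  x = λ² - 55 - 55 = 100 - 110 ≡ 57; y = λ·(55 - 57) - 33 ≡ 14. → (57, 14)
3G: (57, 14) + (55, 33). λ = (33 - 14)/(55 - 57) ≡ 19/65 mod 67. 65⁻¹ ≡ 33 (mod 67) since 65·33 = 2145 ≡ 1, so λ ≡ 24.
  x = λ² - 57 - 55 = 576 - 112 ≡ 62; y = λ·(57 - 62) - 14 ≡ 0. → (62, 0)
4G: (62, 0) + (55, 33). λ = (33 - 0)/(55 - 62) ≡ 33/60 mod 67. 60⁻¹ ≡ 19 (mod 67), so λ ≡ 24.
  x = λ² - 62 - 55 = 576 - 117 ≡ 57; y = λ·(62 - 57) - 0 ≡ 53. → (57, 53)

(57, 53)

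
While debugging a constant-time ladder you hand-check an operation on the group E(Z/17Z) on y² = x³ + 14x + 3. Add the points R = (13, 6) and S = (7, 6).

(13, 6) + (7, 6). λ = (6 - 6)/(7 - 13) ≡ 0/11 mod 17. 11⁻¹ ≡ 14 (mod 17), so λ ≡ 0.
  x = λ² - 13 - 7 = 0 - 20 ≡ 14; y = λ·(13 - 14) - 6 ≡ 11. → (14, 11)

(14, 11)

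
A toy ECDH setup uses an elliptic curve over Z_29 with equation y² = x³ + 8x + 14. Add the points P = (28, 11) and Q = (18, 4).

(28, 11) + (18, 4). λ = (4 - 11)/(18 - 28) ≡ 22/19 mod 29. 19⁻¹ ≡ 26 (mod 29) since 19·26 = 494 ≡ 1, so λ ≡ 21.
  x = λ² - 28 - 18 = 441 - 46 ≡ 18; y = λ·(28 - 18) - 11 ≡ 25. → (18, 25)

(18, 25)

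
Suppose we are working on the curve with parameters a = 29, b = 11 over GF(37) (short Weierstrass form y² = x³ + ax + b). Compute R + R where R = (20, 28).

(31, 18)

tangent at (20, 28): λ = (3·20² + 29)/(2·28) ≡ 8/19. 19⁻¹ ≡ 2 (mod 37) since 19·2 = 38 ≡ 1, so λ ≡ 8·2 ≡ 16.
  x = λ² - 20 - 20 = 256 - 40 ≡ 31; y = λ·(20 - 31) - 28 ≡ 18. → (31, 18)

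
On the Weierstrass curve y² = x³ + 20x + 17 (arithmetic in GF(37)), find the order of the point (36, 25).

2P: tangent at (36, 25): λ = (3·36² + 20)/(2·25) ≡ 23/13. 13⁻¹ ≡ 20 (mod 37) since 13·20 = 260 ≡ 1, so λ ≡ 23·20 ≡ 16.
  x = λ² - 36 - 36 = 256 - 72 ≡ 36; y = λ·(36 - 36) - 25 ≡ 12. → (36, 12)
3P: (36, 12) + (36, 25): same x and y₁ ≡ -y₂, so the sum is O.
3P = O, so the order is 3.

3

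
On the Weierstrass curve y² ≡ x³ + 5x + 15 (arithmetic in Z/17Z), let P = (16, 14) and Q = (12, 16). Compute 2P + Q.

First 2P:
Repeated addition: build up to 2P.
2P: tangent at (16, 14): λ = (3·16² + 5)/(2·14) ≡ 8/11. 11⁻¹ ≡ 14 (mod 17), so λ ≡ 8·14 ≡ 10.
  x = λ² - 16 - 16 = 100 - 32 ≡ 0; y = λ·(16 - 0) - 14 ≡ 10. → (0, 10)
2P = (0, 10).
Finally 2P + Q:
(0, 10) + (12, 16). λ = (16 - 10)/(12 - 0) ≡ 6/12 mod 17. 12⁻¹ ≡ 10 (mod 17) since 12·10 = 120 ≡ 1, so λ ≡ 9.
  x = λ² - 0 - 12 = 81 - 12 ≡ 1; y = λ·(0 - 1) - 10 ≡ 15. → (1, 15)

(1, 15)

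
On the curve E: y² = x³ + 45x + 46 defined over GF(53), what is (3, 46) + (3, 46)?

tangent at (3, 46): λ = (3·3² + 45)/(2·46) ≡ 19/39. 39⁻¹ ≡ 34 (mod 53), so λ ≡ 19·34 ≡ 10.
  x = λ² - 3 - 3 = 100 - 6 ≡ 41; y = λ·(3 - 41) - 46 ≡ 51. → (41, 51)

(41, 51)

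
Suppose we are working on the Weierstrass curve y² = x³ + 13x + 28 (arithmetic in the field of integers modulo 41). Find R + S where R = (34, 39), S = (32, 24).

(34, 39) + (32, 24). λ = (24 - 39)/(32 - 34) ≡ 26/39 mod 41. 39⁻¹ ≡ 20 (mod 41), so λ ≡ 28.
  x = λ² - 34 - 32 = 784 - 66 ≡ 21; y = λ·(34 - 21) - 39 ≡ 38. → (21, 38)

(21, 38)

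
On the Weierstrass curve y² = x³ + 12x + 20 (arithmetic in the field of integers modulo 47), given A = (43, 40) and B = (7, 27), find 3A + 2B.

(12, 24)

First 3A:
Repeated addition: build up to 3A.
2A: tangent at (43, 40): λ = (3·43² + 12)/(2·40) ≡ 13/33. 33⁻¹ ≡ 10 (mod 47) since 33·10 = 330 ≡ 1, so λ ≡ 13·10 ≡ 36.
  x = λ² - 43 - 43 = 1296 - 86 ≡ 35; y = λ·(43 - 35) - 40 ≡ 13. → (35, 13)
3A: (35, 13) + (43, 40). λ = (40 - 13)/(43 - 35) ≡ 27/8 mod 47. 8⁻¹ ≡ 6 (mod 47) since 8·6 = 48 ≡ 1, so λ ≡ 21.
  x = λ² - 35 - 43 = 441 - 78 ≡ 34; y = λ·(35 - 34) - 13 ≡ 8. → (34, 8)
3A = (34, 8).
Next 2B:
Repeated addition: build up to 2B.
2B: tangent at (7, 27): λ = (3·7² + 12)/(2·27) ≡ 18/7. 7⁻¹ ≡ 27 (mod 47), so λ ≡ 18·27 ≡ 16.
  x = λ² - 7 - 7 = 256 - 14 ≡ 7; y = λ·(7 - 7) - 27 ≡ 20. → (7, 20)
2B = (7, 20).
Finally 3A + 2B:
(34, 8) + (7, 20). λ = (20 - 8)/(7 - 34) ≡ 12/20 mod 47. 20⁻¹ ≡ 40 (mod 47) since 20·40 = 800 ≡ 1, so λ ≡ 10.
  x = λ² - 34 - 7 = 100 - 41 ≡ 12; y = λ·(34 - 12) - 8 ≡ 24. → (12, 24)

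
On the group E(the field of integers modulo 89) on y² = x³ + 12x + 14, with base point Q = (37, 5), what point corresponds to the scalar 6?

Repeated addition: build up to 6Q.
2Q: tangent at (37, 5): λ = (3·37² + 12)/(2·5) ≡ 25/10. 10⁻¹ ≡ 9 (mod 89), so λ ≡ 25·9 ≡ 47.
  x = λ² - 37 - 37 = 2209 - 74 ≡ 88; y = λ·(37 - 88) - 5 ≡ 1. → (88, 1)
3Q: (88, 1) + (37, 5). λ = (5 - 1)/(37 - 88) ≡ 4/38 mod 89. 38⁻¹ ≡ 82 (mod 89), so λ ≡ 61.
  x = λ² - 88 - 37 = 3721 - 125 ≡ 36; y = λ·(88 - 36) - 1 ≡ 56. → (36, 56)
4Q: (36, 56) + (37, 5). λ = (5 - 56)/(37 - 36) ≡ 38/1 mod 89. 1⁻¹ ≡ 1 (mod 89), so λ ≡ 38.
  x = λ² - 36 - 37 = 1444 - 73 ≡ 36; y = λ·(36 - 36) - 56 ≡ 33. → (36, 33)
5Q: (36, 33) + (37, 5). λ = (5 - 33)/(37 - 36) ≡ 61/1 mod 89. 1⁻¹ ≡ 1 (mod 89), so λ ≡ 61.
  x = λ² - 36 - 37 = 3721 - 73 ≡ 88; y = λ·(36 - 88) - 33 ≡ 88. → (88, 88)
6Q: (88, 88) + (37, 5). λ = (5 - 88)/(37 - 88) ≡ 6/38 mod 89. 38⁻¹ ≡ 82 (mod 89), so λ ≡ 47.
  x = λ² - 88 - 37 = 2209 - 125 ≡ 37; y = λ·(88 - 37) - 88 ≡ 84. → (37, 84)

(37, 84)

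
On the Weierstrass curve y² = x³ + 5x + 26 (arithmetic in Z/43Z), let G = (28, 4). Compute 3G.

Repeated addition: build up to 3G.
2G: tangent at (28, 4): λ = (3·28² + 5)/(2·4) ≡ 35/8. 8⁻¹ ≡ 27 (mod 43), so λ ≡ 35·27 ≡ 42.
  x = λ² - 28 - 28 = 1764 - 56 ≡ 31; y = λ·(28 - 31) - 4 ≡ 42. → (31, 42)
3G: (31, 42) + (28, 4). λ = (4 - 42)/(28 - 31) ≡ 5/40 mod 43. 40⁻¹ ≡ 14 (mod 43), so λ ≡ 27.
  x = λ² - 31 - 28 = 729 - 59 ≡ 25; y = λ·(31 - 25) - 42 ≡ 34. → (25, 34)

(25, 34)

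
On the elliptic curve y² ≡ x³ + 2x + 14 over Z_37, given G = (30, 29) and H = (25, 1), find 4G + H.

First 4G:
Repeated addition: build up to 4G.
2G: tangent at (30, 29): λ = (3·30² + 2)/(2·29) ≡ 1/21. 21⁻¹ ≡ 30 (mod 37) since 21·30 = 630 ≡ 1, so λ ≡ 1·30 ≡ 30.
  x = λ² - 30 - 30 = 900 - 60 ≡ 26; y = λ·(30 - 26) - 29 ≡ 17. → (26, 17)
3G: (26, 17) + (30, 29). λ = (29 - 17)/(30 - 26) ≡ 12/4 mod 37. 4⁻¹ ≡ 28 (mod 37) since 4·28 = 112 ≡ 1, so λ ≡ 3.
  x = λ² - 26 - 30 = 9 - 56 ≡ 27; y = λ·(26 - 27) - 17 ≡ 17. → (27, 17)
4G: (27, 17) + (30, 29). λ = (29 - 17)/(30 - 27) ≡ 12/3 mod 37. 3⁻¹ ≡ 25 (mod 37), so λ ≡ 4.
  x = λ² - 27 - 30 = 16 - 57 ≡ 33; y = λ·(27 - 33) - 17 ≡ 33. → (33, 33)
4G = (33, 33).
Finally 4G + H:
(33, 33) + (25, 1). λ = (1 - 33)/(25 - 33) ≡ 5/29 mod 37. 29⁻¹ ≡ 23 (mod 37), so λ ≡ 4.
  x = λ² - 33 - 25 = 16 - 58 ≡ 32; y = λ·(33 - 32) - 33 ≡ 8. → (32, 8)

(32, 8)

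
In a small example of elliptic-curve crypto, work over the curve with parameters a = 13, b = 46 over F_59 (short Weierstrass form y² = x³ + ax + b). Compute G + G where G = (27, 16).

(30, 58)

tangent at (27, 16): λ = (3·27² + 13)/(2·16) ≡ 17/32. 32⁻¹ ≡ 24 (mod 59) since 32·24 = 768 ≡ 1, so λ ≡ 17·24 ≡ 54.
  x = λ² - 27 - 27 = 2916 - 54 ≡ 30; y = λ·(27 - 30) - 16 ≡ 58. → (30, 58)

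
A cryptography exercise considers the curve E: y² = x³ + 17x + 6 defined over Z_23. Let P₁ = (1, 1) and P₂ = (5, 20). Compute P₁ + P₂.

(18, 16)

(1, 1) + (5, 20). λ = (20 - 1)/(5 - 1) ≡ 19/4 mod 23. 4⁻¹ ≡ 6 (mod 23), so λ ≡ 22.
  x = λ² - 1 - 5 = 484 - 6 ≡ 18; y = λ·(1 - 18) - 1 ≡ 16. → (18, 16)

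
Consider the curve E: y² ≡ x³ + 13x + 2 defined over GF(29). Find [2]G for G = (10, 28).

(18, 6)

tangent at (10, 28): λ = (3·10² + 13)/(2·28) ≡ 23/27. 27⁻¹ ≡ 14 (mod 29), so λ ≡ 23·14 ≡ 3.
  x = λ² - 10 - 10 = 9 - 20 ≡ 18; y = λ·(10 - 18) - 28 ≡ 6. → (18, 6)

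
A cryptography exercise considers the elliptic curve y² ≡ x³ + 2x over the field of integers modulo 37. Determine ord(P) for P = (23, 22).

10

2P: tangent at (23, 22): λ = (3·23² + 2)/(2·22) ≡ 35/7. 7⁻¹ ≡ 16 (mod 37), so λ ≡ 35·16 ≡ 5.
  x = λ² - 23 - 23 = 25 - 46 ≡ 16; y = λ·(23 - 16) - 22 ≡ 13. → (16, 13)
3P: (16, 13) + (23, 22). λ = (22 - 13)/(23 - 16) ≡ 9/7 mod 37. 7⁻¹ ≡ 16 (mod 37), so λ ≡ 33.
  x = λ² - 16 - 23 = 1089 - 39 ≡ 14; y = λ·(16 - 14) - 13 ≡ 16. → (14, 16)
4P: (14, 16) + (23, 22). λ = (22 - 16)/(23 - 14) ≡ 6/9 mod 37. 9⁻¹ ≡ 33 (mod 37), so λ ≡ 13.
  x = λ² - 14 - 23 = 169 - 37 ≡ 21; y = λ·(14 - 21) - 16 ≡ 4. → (21, 4)
5P: (21, 4) + (23, 22). λ = (22 - 4)/(23 - 21) ≡ 18/2 mod 37. 2⁻¹ ≡ 19 (mod 37) since 2·19 = 38 ≡ 1, so λ ≡ 9.
  x = λ² - 21 - 23 = 81 - 44 ≡ 0; y = λ·(21 - 0) - 4 ≡ 0. → (0, 0)
6P: (0, 0) + (23, 22). λ = (22 - 0)/(23 - 0) ≡ 22/23 mod 37. 23⁻¹ ≡ 29 (mod 37), so λ ≡ 9.
  x = λ² - 0 - 23 = 81 - 23 ≡ 21; y = λ·(0 - 21) - 0 ≡ 33. → (21, 33)
7P: (21, 33) + (23, 22). λ = (22 - 33)/(23 - 21) ≡ 26/2 mod 37. 2⁻¹ ≡ 19 (mod 37) since 2·19 = 38 ≡ 1, so λ ≡ 13.
  x = λ² - 21 - 23 = 169 - 44 ≡ 14; y = λ·(21 - 14) - 33 ≡ 21. → (14, 21)
8P: (14, 21) + (23, 22). λ = (22 - 21)/(23 - 14) ≡ 1/9 mod 37. 9⁻¹ ≡ 33 (mod 37) since 9·33 = 297 ≡ 1, so λ ≡ 33.
  x = λ² - 14 - 23 = 1089 - 37 ≡ 16; y = λ·(14 - 16) - 21 ≡ 24. → (16, 24)
9P: (16, 24) + (23, 22). λ = (22 - 24)/(23 - 16) ≡ 35/7 mod 37. 7⁻¹ ≡ 16 (mod 37) since 7·16 = 112 ≡ 1, so λ ≡ 5.
  x = λ² - 16 - 23 = 25 - 39 ≡ 23; y = λ·(16 - 23) - 24 ≡ 15. → (23, 15)
10P: (23, 15) + (23, 22): same x and y₁ ≡ -y₂, so the sum is 𝒪.
10P = 𝒪, so the order is 10.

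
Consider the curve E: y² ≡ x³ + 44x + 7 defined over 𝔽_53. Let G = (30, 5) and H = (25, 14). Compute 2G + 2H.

First 2G:
Repeated addition: build up to 2G.
2G: tangent at (30, 5): λ = (3·30² + 44)/(2·5) ≡ 41/10. 10⁻¹ ≡ 16 (mod 53) since 10·16 = 160 ≡ 1, so λ ≡ 41·16 ≡ 20.
  x = λ² - 30 - 30 = 400 - 60 ≡ 22; y = λ·(30 - 22) - 5 ≡ 49. → (22, 49)
2G = (22, 49).
Next 2H:
Repeated addition: build up to 2H.
2H: tangent at (25, 14): λ = (3·25² + 44)/(2·14) ≡ 11/28. 28⁻¹ ≡ 36 (mod 53) since 28·36 = 1008 ≡ 1, so λ ≡ 11·36 ≡ 25.
  x = λ² - 25 - 25 = 625 - 50 ≡ 45; y = λ·(25 - 45) - 14 ≡ 16. → (45, 16)
2H = (45, 16).
Finally 2G + 2H:
(22, 49) + (45, 16). λ = (16 - 49)/(45 - 22) ≡ 20/23 mod 53. 23⁻¹ ≡ 30 (mod 53) since 23·30 = 690 ≡ 1, so λ ≡ 17.
  x = λ² - 22 - 45 = 289 - 67 ≡ 10; y = λ·(22 - 10) - 49 ≡ 49. → (10, 49)

(10, 49)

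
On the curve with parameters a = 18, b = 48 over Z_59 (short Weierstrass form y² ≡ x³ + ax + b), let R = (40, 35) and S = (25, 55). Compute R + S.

(22, 0)

(40, 35) + (25, 55). λ = (55 - 35)/(25 - 40) ≡ 20/44 mod 59. 44⁻¹ ≡ 55 (mod 59) since 44·55 = 2420 ≡ 1, so λ ≡ 38.
  x = λ² - 40 - 25 = 1444 - 65 ≡ 22; y = λ·(40 - 22) - 35 ≡ 0. → (22, 0)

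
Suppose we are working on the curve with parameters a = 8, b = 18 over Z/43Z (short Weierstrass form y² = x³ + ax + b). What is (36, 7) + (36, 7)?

tangent at (36, 7): λ = (3·36² + 8)/(2·7) ≡ 26/14. 14⁻¹ ≡ 40 (mod 43) since 14·40 = 560 ≡ 1, so λ ≡ 26·40 ≡ 8.
  x = λ² - 36 - 36 = 64 - 72 ≡ 35; y = λ·(36 - 35) - 7 ≡ 1. → (35, 1)

(35, 1)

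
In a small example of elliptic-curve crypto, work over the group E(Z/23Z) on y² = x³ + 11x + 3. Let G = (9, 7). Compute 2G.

(7, 3)

tangent at (9, 7): λ = (3·9² + 11)/(2·7) ≡ 1/14. 14⁻¹ ≡ 5 (mod 23) since 14·5 = 70 ≡ 1, so λ ≡ 1·5 ≡ 5.
  x = λ² - 9 - 9 = 25 - 18 ≡ 7; y = λ·(9 - 7) - 7 ≡ 3. → (7, 3)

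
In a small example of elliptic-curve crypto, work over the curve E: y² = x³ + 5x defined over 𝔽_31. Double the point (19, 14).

(25, 23)

tangent at (19, 14): λ = (3·19² + 5)/(2·14) ≡ 3/28. 28⁻¹ ≡ 10 (mod 31) since 28·10 = 280 ≡ 1, so λ ≡ 3·10 ≡ 30.
  x = λ² - 19 - 19 = 900 - 38 ≡ 25; y = λ·(19 - 25) - 14 ≡ 23. → (25, 23)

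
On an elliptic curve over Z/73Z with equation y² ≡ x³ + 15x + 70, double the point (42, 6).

(39, 25)

tangent at (42, 6): λ = (3·42² + 15)/(2·6) ≡ 51/12. 12⁻¹ ≡ 67 (mod 73) since 12·67 = 804 ≡ 1, so λ ≡ 51·67 ≡ 59.
  x = λ² - 42 - 42 = 3481 - 84 ≡ 39; y = λ·(42 - 39) - 6 ≡ 25. → (39, 25)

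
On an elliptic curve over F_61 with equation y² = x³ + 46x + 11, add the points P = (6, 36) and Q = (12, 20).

(23, 50)

(6, 36) + (12, 20). λ = (20 - 36)/(12 - 6) ≡ 45/6 mod 61. 6⁻¹ ≡ 51 (mod 61), so λ ≡ 38.
  x = λ² - 6 - 12 = 1444 - 18 ≡ 23; y = λ·(6 - 23) - 36 ≡ 50. → (23, 50)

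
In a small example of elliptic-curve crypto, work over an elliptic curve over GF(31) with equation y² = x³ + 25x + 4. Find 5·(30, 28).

Write Q = (30, 28).
Double-and-add on 5 = (101)₂. Start with Q = (30, 28) for the leading 1-bit.
double: tangent at (30, 28): λ = (3·30² + 25)/(2·28) ≡ 28/25. 25⁻¹ ≡ 5 (mod 31) since 25·5 = 125 ≡ 1, so λ ≡ 28·5 ≡ 16.
  x = λ² - 30 - 30 = 256 - 60 ≡ 10; y = λ·(30 - 10) - 28 ≡ 13. → (10, 13)
double: tangent at (10, 13): λ = (3·10² + 25)/(2·13) ≡ 15/26. 26⁻¹ ≡ 6 (mod 31), so λ ≡ 15·6 ≡ 28.
  x = λ² - 10 - 10 = 784 - 20 ≡ 20; y = λ·(10 - 20) - 13 ≡ 17. → (20, 17)
add Q: (20, 17) + (30, 28). λ = (28 - 17)/(30 - 20) ≡ 11/10 mod 31. 10⁻¹ ≡ 28 (mod 31), so λ ≡ 29.
  x = λ² - 20 - 30 = 841 - 50 ≡ 16; y = λ·(20 - 16) - 17 ≡ 6. → (16, 6)

(16, 6)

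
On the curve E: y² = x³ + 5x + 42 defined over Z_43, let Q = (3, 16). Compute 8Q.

(8, 11)

Double-and-add on 8 = (1000)₂. Start with Q = (3, 16) for the leading 1-bit.
double: tangent at (3, 16): λ = (3·3² + 5)/(2·16) ≡ 32/32. 32⁻¹ ≡ 39 (mod 43), so λ ≡ 32·39 ≡ 1.
  x = λ² - 3 - 3 = 1 - 6 ≡ 38; y = λ·(3 - 38) - 16 ≡ 35. → (38, 35)
double: tangent at (38, 35): λ = (3·38² + 5)/(2·35) ≡ 37/27. 27⁻¹ ≡ 8 (mod 43), so λ ≡ 37·8 ≡ 38.
  x = λ² - 38 - 38 = 1444 - 76 ≡ 35; y = λ·(38 - 35) - 35 ≡ 36. → (35, 36)
double: tangent at (35, 36): λ = (3·35² + 5)/(2·36) ≡ 25/29. 29⁻¹ ≡ 3 (mod 43), so λ ≡ 25·3 ≡ 32.
  x = λ² - 35 - 35 = 1024 - 70 ≡ 8; y = λ·(35 - 8) - 36 ≡ 11. → (8, 11)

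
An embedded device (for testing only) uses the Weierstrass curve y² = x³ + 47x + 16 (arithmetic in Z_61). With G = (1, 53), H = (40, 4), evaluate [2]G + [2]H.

(18, 44)

First 2G:
Repeated addition: build up to 2G.
2G: tangent at (1, 53): λ = (3·1² + 47)/(2·53) ≡ 50/45. 45⁻¹ ≡ 19 (mod 61) since 45·19 = 855 ≡ 1, so λ ≡ 50·19 ≡ 35.
  x = λ² - 1 - 1 = 1225 - 2 ≡ 3; y = λ·(1 - 3) - 53 ≡ 60. → (3, 60)
2G = (3, 60).
Next 2H:
Repeated addition: build up to 2H.
2H: tangent at (40, 4): λ = (3·40² + 47)/(2·4) ≡ 28/8. 8⁻¹ ≡ 23 (mod 61), so λ ≡ 28·23 ≡ 34.
  x = λ² - 40 - 40 = 1156 - 80 ≡ 39; y = λ·(40 - 39) - 4 ≡ 30. → (39, 30)
2H = (39, 30).
Finally 2G + 2H:
(3, 60) + (39, 30). λ = (30 - 60)/(39 - 3) ≡ 31/36 mod 61. 36⁻¹ ≡ 39 (mod 61), so λ ≡ 50.
  x = λ² - 3 - 39 = 2500 - 42 ≡ 18; y = λ·(3 - 18) - 60 ≡ 44. → (18, 44)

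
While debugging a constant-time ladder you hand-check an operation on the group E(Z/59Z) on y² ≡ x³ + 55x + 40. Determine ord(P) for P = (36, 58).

2P: tangent at (36, 58): λ = (3·36² + 55)/(2·58) ≡ 49/57. 57⁻¹ ≡ 29 (mod 59), so λ ≡ 49·29 ≡ 5.
  x = λ² - 36 - 36 = 25 - 72 ≡ 12; y = λ·(36 - 12) - 58 ≡ 3. → (12, 3)
3P: (12, 3) + (36, 58). λ = (58 - 3)/(36 - 12) ≡ 55/24 mod 59. 24⁻¹ ≡ 32 (mod 59), so λ ≡ 49.
  x = λ² - 12 - 36 = 2401 - 48 ≡ 52; y = λ·(12 - 52) - 3 ≡ 43. → (52, 43)
4P: (52, 43) + (36, 58). λ = (58 - 43)/(36 - 52) ≡ 15/43 mod 59. 43⁻¹ ≡ 11 (mod 59) since 43·11 = 473 ≡ 1, so λ ≡ 47.
  x = λ² - 52 - 36 = 2209 - 88 ≡ 56; y = λ·(52 - 56) - 43 ≡ 5. → (56, 5)
5P: (56, 5) + (36, 58). λ = (58 - 5)/(36 - 56) ≡ 53/39 mod 59. 39⁻¹ ≡ 56 (mod 59) since 39·56 = 2184 ≡ 1, so λ ≡ 18.
  x = λ² - 56 - 36 = 324 - 92 ≡ 55; y = λ·(56 - 55) - 5 ≡ 13. → (55, 13)
6P: (55, 13) + (36, 58). λ = (58 - 13)/(36 - 55) ≡ 45/40 mod 59. 40⁻¹ ≡ 31 (mod 59) since 40·31 = 1240 ≡ 1, so λ ≡ 38.
  x = λ² - 55 - 36 = 1444 - 91 ≡ 55; y = λ·(55 - 55) - 13 ≡ 46. → (55, 46)
7P: (55, 46) + (36, 58). λ = (58 - 46)/(36 - 55) ≡ 12/40 mod 59. 40⁻¹ ≡ 31 (mod 59), so λ ≡ 18.
  x = λ² - 55 - 36 = 324 - 91 ≡ 56; y = λ·(55 - 56) - 46 ≡ 54. → (56, 54)
8P: (56, 54) + (36, 58). λ = (58 - 54)/(36 - 56) ≡ 4/39 mod 59. 39⁻¹ ≡ 56 (mod 59), so λ ≡ 47.
  x = λ² - 56 - 36 = 2209 - 92 ≡ 52; y = λ·(56 - 52) - 54 ≡ 16. → (52, 16)
9P: (52, 16) + (36, 58). λ = (58 - 16)/(36 - 52) ≡ 42/43 mod 59. 43⁻¹ ≡ 11 (mod 59) since 43·11 = 473 ≡ 1, so λ ≡ 49.
  x = λ² - 52 - 36 = 2401 - 88 ≡ 12; y = λ·(52 - 12) - 16 ≡ 56. → (12, 56)
10P: (12, 56) + (36, 58). λ = (58 - 56)/(36 - 12) ≡ 2/24 mod 59. 24⁻¹ ≡ 32 (mod 59), so λ ≡ 5.
  x = λ² - 12 - 36 = 25 - 48 ≡ 36; y = λ·(12 - 36) - 56 ≡ 1. → (36, 1)
11P: (36, 1) + (36, 58): same x and y₁ ≡ -y₂, so the sum is ∞.
11P = ∞, so the order is 11.

11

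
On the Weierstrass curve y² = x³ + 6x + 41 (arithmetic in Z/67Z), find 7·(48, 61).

(20, 56)

Write G = (48, 61).
Double-and-add on 7 = (111)₂. Start with G = (48, 61) for the leading 1-bit.
double: tangent at (48, 61): λ = (3·48² + 6)/(2·61) ≡ 17/55. 55⁻¹ ≡ 39 (mod 67), so λ ≡ 17·39 ≡ 60.
  x = λ² - 48 - 48 = 3600 - 96 ≡ 20; y = λ·(48 - 20) - 61 ≡ 11. → (20, 11)
add G: (20, 11) + (48, 61). λ = (61 - 11)/(48 - 20) ≡ 50/28 mod 67. 28⁻¹ ≡ 12 (mod 67), so λ ≡ 64.
  x = λ² - 20 - 48 = 4096 - 68 ≡ 8; y = λ·(20 - 8) - 11 ≡ 20. → (8, 20)
double: tangent at (8, 20): λ = (3·8² + 6)/(2·20) ≡ 64/40. 40⁻¹ ≡ 62 (mod 67), so λ ≡ 64·62 ≡ 15.
  x = λ² - 8 - 8 = 225 - 16 ≡ 8; y = λ·(8 - 8) - 20 ≡ 47. → (8, 47)
add G: (8, 47) + (48, 61). λ = (61 - 47)/(48 - 8) ≡ 14/40 mod 67. 40⁻¹ ≡ 62 (mod 67) since 40·62 = 2480 ≡ 1, so λ ≡ 64.
  x = λ² - 8 - 48 = 4096 - 56 ≡ 20; y = λ·(8 - 20) - 47 ≡ 56. → (20, 56)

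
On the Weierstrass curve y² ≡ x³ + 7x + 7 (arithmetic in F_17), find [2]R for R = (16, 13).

(11, 2)

tangent at (16, 13): λ = (3·16² + 7)/(2·13) ≡ 10/9. 9⁻¹ ≡ 2 (mod 17), so λ ≡ 10·2 ≡ 3.
  x = λ² - 16 - 16 = 9 - 32 ≡ 11; y = λ·(16 - 11) - 13 ≡ 2. → (11, 2)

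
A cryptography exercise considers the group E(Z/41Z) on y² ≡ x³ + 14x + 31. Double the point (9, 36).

tangent at (9, 36): λ = (3·9² + 14)/(2·36) ≡ 11/31. 31⁻¹ ≡ 4 (mod 41), so λ ≡ 11·4 ≡ 3.
  x = λ² - 9 - 9 = 9 - 18 ≡ 32; y = λ·(9 - 32) - 36 ≡ 18. → (32, 18)

(32, 18)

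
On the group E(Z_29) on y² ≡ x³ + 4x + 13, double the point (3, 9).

(18, 28)

tangent at (3, 9): λ = (3·3² + 4)/(2·9) ≡ 2/18. 18⁻¹ ≡ 21 (mod 29), so λ ≡ 2·21 ≡ 13.
  x = λ² - 3 - 3 = 169 - 6 ≡ 18; y = λ·(3 - 18) - 9 ≡ 28. → (18, 28)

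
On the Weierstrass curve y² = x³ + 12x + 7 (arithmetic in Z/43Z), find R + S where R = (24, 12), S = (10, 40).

(24, 12) + (10, 40). λ = (40 - 12)/(10 - 24) ≡ 28/29 mod 43. 29⁻¹ ≡ 3 (mod 43), so λ ≡ 41.
  x = λ² - 24 - 10 = 1681 - 34 ≡ 13; y = λ·(24 - 13) - 12 ≡ 9. → (13, 9)

(13, 9)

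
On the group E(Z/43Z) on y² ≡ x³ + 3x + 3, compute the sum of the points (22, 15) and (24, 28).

(7, 18)

(22, 15) + (24, 28). λ = (28 - 15)/(24 - 22) ≡ 13/2 mod 43. 2⁻¹ ≡ 22 (mod 43) since 2·22 = 44 ≡ 1, so λ ≡ 28.
  x = λ² - 22 - 24 = 784 - 46 ≡ 7; y = λ·(22 - 7) - 15 ≡ 18. → (7, 18)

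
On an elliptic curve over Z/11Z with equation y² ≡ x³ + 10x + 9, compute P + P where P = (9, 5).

(4, 6)

tangent at (9, 5): λ = (3·9² + 10)/(2·5) ≡ 0/10. 10⁻¹ ≡ 10 (mod 11), so λ ≡ 0·10 ≡ 0.
  x = λ² - 9 - 9 = 0 - 18 ≡ 4; y = λ·(9 - 4) - 5 ≡ 6. → (4, 6)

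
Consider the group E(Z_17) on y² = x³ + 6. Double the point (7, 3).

(4, 11)

tangent at (7, 3): λ = (3·7² + 0)/(2·3) ≡ 11/6. 6⁻¹ ≡ 3 (mod 17) since 6·3 = 18 ≡ 1, so λ ≡ 11·3 ≡ 16.
  x = λ² - 7 - 7 = 256 - 14 ≡ 4; y = λ·(7 - 4) - 3 ≡ 11. → (4, 11)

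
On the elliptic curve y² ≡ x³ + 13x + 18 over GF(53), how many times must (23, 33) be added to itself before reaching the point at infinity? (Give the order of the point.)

2P: tangent at (23, 33): λ = (3·23² + 13)/(2·33) ≡ 10/13. 13⁻¹ ≡ 49 (mod 53) since 13·49 = 637 ≡ 1, so λ ≡ 10·49 ≡ 13.
  x = λ² - 23 - 23 = 169 - 46 ≡ 17; y = λ·(23 - 17) - 33 ≡ 45. → (17, 45)
3P: (17, 45) + (23, 33). λ = (33 - 45)/(23 - 17) ≡ 41/6 mod 53. 6⁻¹ ≡ 9 (mod 53), so λ ≡ 51.
  x = λ² - 17 - 23 = 2601 - 40 ≡ 17; y = λ·(17 - 17) - 45 ≡ 8. → (17, 8)
4P: (17, 8) + (23, 33). λ = (33 - 8)/(23 - 17) ≡ 25/6 mod 53. 6⁻¹ ≡ 9 (mod 53) since 6·9 = 54 ≡ 1, so λ ≡ 13.
  x = λ² - 17 - 23 = 169 - 40 ≡ 23; y = λ·(17 - 23) - 8 ≡ 20. → (23, 20)
5P: (23, 20) + (23, 33): same x and y₁ ≡ -y₂, so the sum is the point at infinity.
5P = the point at infinity, so the order is 5.

5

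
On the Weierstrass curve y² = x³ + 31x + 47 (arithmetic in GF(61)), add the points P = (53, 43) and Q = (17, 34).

(53, 43) + (17, 34). λ = (34 - 43)/(17 - 53) ≡ 52/25 mod 61. 25⁻¹ ≡ 22 (mod 61) since 25·22 = 550 ≡ 1, so λ ≡ 46.
  x = λ² - 53 - 17 = 2116 - 70 ≡ 33; y = λ·(53 - 33) - 43 ≡ 23. → (33, 23)

(33, 23)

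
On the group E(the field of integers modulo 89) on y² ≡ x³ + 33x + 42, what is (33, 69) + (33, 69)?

tangent at (33, 69): λ = (3·33² + 33)/(2·69) ≡ 7/49. 49⁻¹ ≡ 20 (mod 89), so λ ≡ 7·20 ≡ 51.
  x = λ² - 33 - 33 = 2601 - 66 ≡ 43; y = λ·(33 - 43) - 69 ≡ 44. → (43, 44)

(43, 44)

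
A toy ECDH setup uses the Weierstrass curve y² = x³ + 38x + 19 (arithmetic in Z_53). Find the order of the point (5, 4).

9

2P: tangent at (5, 4): λ = (3·5² + 38)/(2·4) ≡ 7/8. 8⁻¹ ≡ 20 (mod 53), so λ ≡ 7·20 ≡ 34.
  x = λ² - 5 - 5 = 1156 - 10 ≡ 33; y = λ·(5 - 33) - 4 ≡ 51. → (33, 51)
3P: (33, 51) + (5, 4). λ = (4 - 51)/(5 - 33) ≡ 6/25 mod 53. 25⁻¹ ≡ 17 (mod 53) since 25·17 = 425 ≡ 1, so λ ≡ 49.
  x = λ² - 33 - 5 = 2401 - 38 ≡ 31; y = λ·(33 - 31) - 51 ≡ 47. → (31, 47)
4P: (31, 47) + (5, 4). λ = (4 - 47)/(5 - 31) ≡ 10/27 mod 53. 27⁻¹ ≡ 2 (mod 53), so λ ≡ 20.
  x = λ² - 31 - 5 = 400 - 36 ≡ 46; y = λ·(31 - 46) - 47 ≡ 24. → (46, 24)
5P: (46, 24) + (5, 4). λ = (4 - 24)/(5 - 46) ≡ 33/12 mod 53. 12⁻¹ ≡ 31 (mod 53), so λ ≡ 16.
  x = λ² - 46 - 5 = 256 - 51 ≡ 46; y = λ·(46 - 46) - 24 ≡ 29. → (46, 29)
6P: (46, 29) + (5, 4). λ = (4 - 29)/(5 - 46) ≡ 28/12 mod 53. 12⁻¹ ≡ 31 (mod 53), so λ ≡ 20.
  x = λ² - 46 - 5 = 400 - 51 ≡ 31; y = λ·(46 - 31) - 29 ≡ 6. → (31, 6)
7P: (31, 6) + (5, 4). λ = (4 - 6)/(5 - 31) ≡ 51/27 mod 53. 27⁻¹ ≡ 2 (mod 53), so λ ≡ 49.
  x = λ² - 31 - 5 = 2401 - 36 ≡ 33; y = λ·(31 - 33) - 6 ≡ 2. → (33, 2)
8P: (33, 2) + (5, 4). λ = (4 - 2)/(5 - 33) ≡ 2/25 mod 53. 25⁻¹ ≡ 17 (mod 53), so λ ≡ 34.
  x = λ² - 33 - 5 = 1156 - 38 ≡ 5; y = λ·(33 - 5) - 2 ≡ 49. → (5, 49)
9P: (5, 49) + (5, 4): same x and y₁ ≡ -y₂, so the sum is O.
9P = O, so the order is 9.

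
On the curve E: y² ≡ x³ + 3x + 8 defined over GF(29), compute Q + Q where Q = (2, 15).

(18, 6)

tangent at (2, 15): λ = (3·2² + 3)/(2·15) ≡ 15/1. 1⁻¹ ≡ 1 (mod 29), so λ ≡ 15·1 ≡ 15.
  x = λ² - 2 - 2 = 225 - 4 ≡ 18; y = λ·(2 - 18) - 15 ≡ 6. → (18, 6)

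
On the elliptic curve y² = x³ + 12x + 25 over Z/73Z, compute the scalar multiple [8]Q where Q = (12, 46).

(2, 38)

Repeated addition: build up to 8Q.
2Q: tangent at (12, 46): λ = (3·12² + 12)/(2·46) ≡ 6/19. 19⁻¹ ≡ 50 (mod 73) since 19·50 = 950 ≡ 1, so λ ≡ 6·50 ≡ 8.
  x = λ² - 12 - 12 = 64 - 24 ≡ 40; y = λ·(12 - 40) - 46 ≡ 22. → (40, 22)
3Q: (40, 22) + (12, 46). λ = (46 - 22)/(12 - 40) ≡ 24/45 mod 73. 45⁻¹ ≡ 13 (mod 73), so λ ≡ 20.
  x = λ² - 40 - 12 = 400 - 52 ≡ 56; y = λ·(40 - 56) - 22 ≡ 23. → (56, 23)
4Q: (56, 23) + (12, 46). λ = (46 - 23)/(12 - 56) ≡ 23/29 mod 73. 29⁻¹ ≡ 68 (mod 73) since 29·68 = 1972 ≡ 1, so λ ≡ 31.
  x = λ² - 56 - 12 = 961 - 68 ≡ 17; y = λ·(56 - 17) - 23 ≡ 18. → (17, 18)
5Q: (17, 18) + (12, 46). λ = (46 - 18)/(12 - 17) ≡ 28/68 mod 73. 68⁻¹ ≡ 29 (mod 73) since 68·29 = 1972 ≡ 1, so λ ≡ 9.
  x = λ² - 17 - 12 = 81 - 29 ≡ 52; y = λ·(17 - 52) - 18 ≡ 32. → (52, 32)
6Q: (52, 32) + (12, 46). λ = (46 - 32)/(12 - 52) ≡ 14/33 mod 73. 33⁻¹ ≡ 31 (mod 73), so λ ≡ 69.
  x = λ² - 52 - 12 = 4761 - 64 ≡ 25; y = λ·(52 - 25) - 32 ≡ 6. → (25, 6)
7Q: (25, 6) + (12, 46). λ = (46 - 6)/(12 - 25) ≡ 40/60 mod 73. 60⁻¹ ≡ 28 (mod 73) since 60·28 = 1680 ≡ 1, so λ ≡ 25.
  x = λ² - 25 - 12 = 625 - 37 ≡ 4; y = λ·(25 - 4) - 6 ≡ 8. → (4, 8)
8Q: (4, 8) + (12, 46). λ = (46 - 8)/(12 - 4) ≡ 38/8 mod 73. 8⁻¹ ≡ 64 (mod 73), so λ ≡ 23.
  x = λ² - 4 - 12 = 529 - 16 ≡ 2; y = λ·(4 - 2) - 8 ≡ 38. → (2, 38)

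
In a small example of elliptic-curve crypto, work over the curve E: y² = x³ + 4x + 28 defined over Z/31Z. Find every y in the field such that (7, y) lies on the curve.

none

x³ + 4x + 28 = 399 ≡ 27 (mod 31).
27 is a non-residue mod 31; no y exists.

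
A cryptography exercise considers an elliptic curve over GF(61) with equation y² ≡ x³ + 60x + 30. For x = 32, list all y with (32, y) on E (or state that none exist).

3, 58

x³ + 60x + 30 = 34718 ≡ 9 (mod 61).
Square roots of 9 mod 61: 3 and 58 (since 3² = 9 ≡ 9).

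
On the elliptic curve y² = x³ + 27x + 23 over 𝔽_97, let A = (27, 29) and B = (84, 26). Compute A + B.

(27, 29) + (84, 26). λ = (26 - 29)/(84 - 27) ≡ 94/57 mod 97. 57⁻¹ ≡ 80 (mod 97) since 57·80 = 4560 ≡ 1, so λ ≡ 51.
  x = λ² - 27 - 84 = 2601 - 111 ≡ 65; y = λ·(27 - 65) - 29 ≡ 70. → (65, 70)

(65, 70)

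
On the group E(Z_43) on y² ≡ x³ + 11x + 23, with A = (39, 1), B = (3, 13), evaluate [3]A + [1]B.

(13, 16)

First 3A:
Repeated addition: build up to 3A.
2A: tangent at (39, 1): λ = (3·39² + 11)/(2·1) ≡ 16/2. 2⁻¹ ≡ 22 (mod 43) since 2·22 = 44 ≡ 1, so λ ≡ 16·22 ≡ 8.
  x = λ² - 39 - 39 = 64 - 78 ≡ 29; y = λ·(39 - 29) - 1 ≡ 36. → (29, 36)
3A: (29, 36) + (39, 1). λ = (1 - 36)/(39 - 29) ≡ 8/10 mod 43. 10⁻¹ ≡ 13 (mod 43), so λ ≡ 18.
  x = λ² - 29 - 39 = 324 - 68 ≡ 41; y = λ·(29 - 41) - 36 ≡ 6. → (41, 6)
3A = (41, 6).
Finally 3A + B:
(41, 6) + (3, 13). λ = (13 - 6)/(3 - 41) ≡ 7/5 mod 43. 5⁻¹ ≡ 26 (mod 43), so λ ≡ 10.
  x = λ² - 41 - 3 = 100 - 44 ≡ 13; y = λ·(41 - 13) - 6 ≡ 16. → (13, 16)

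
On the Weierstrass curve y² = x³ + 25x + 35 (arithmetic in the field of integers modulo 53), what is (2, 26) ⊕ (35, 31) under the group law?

(2, 26) + (35, 31). λ = (31 - 26)/(35 - 2) ≡ 5/33 mod 53. 33⁻¹ ≡ 45 (mod 53), so λ ≡ 13.
  x = λ² - 2 - 35 = 169 - 37 ≡ 26; y = λ·(2 - 26) - 26 ≡ 33. → (26, 33)

(26, 33)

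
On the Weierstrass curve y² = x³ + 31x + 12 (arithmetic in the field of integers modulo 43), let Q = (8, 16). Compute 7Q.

(32, 19)

Repeated addition: build up to 7Q.
2Q: tangent at (8, 16): λ = (3·8² + 31)/(2·16) ≡ 8/32. 32⁻¹ ≡ 39 (mod 43) since 32·39 = 1248 ≡ 1, so λ ≡ 8·39 ≡ 11.
  x = λ² - 8 - 8 = 121 - 16 ≡ 19; y = λ·(8 - 19) - 16 ≡ 35. → (19, 35)
3Q: (19, 35) + (8, 16). λ = (16 - 35)/(8 - 19) ≡ 24/32 mod 43. 32⁻¹ ≡ 39 (mod 43) since 32·39 = 1248 ≡ 1, so λ ≡ 33.
  x = λ² - 19 - 8 = 1089 - 27 ≡ 30; y = λ·(19 - 30) - 35 ≡ 32. → (30, 32)
4Q: (30, 32) + (8, 16). λ = (16 - 32)/(8 - 30) ≡ 27/21 mod 43. 21⁻¹ ≡ 41 (mod 43), so λ ≡ 32.
  x = λ² - 30 - 8 = 1024 - 38 ≡ 40; y = λ·(30 - 40) - 32 ≡ 35. → (40, 35)
5Q: (40, 35) + (8, 16). λ = (16 - 35)/(8 - 40) ≡ 24/11 mod 43. 11⁻¹ ≡ 4 (mod 43), so λ ≡ 10.
  x = λ² - 40 - 8 = 100 - 48 ≡ 9; y = λ·(40 - 9) - 35 ≡ 17. → (9, 17)
6Q: (9, 17) + (8, 16). λ = (16 - 17)/(8 - 9) ≡ 42/42 mod 43. 42⁻¹ ≡ 42 (mod 43) since 42·42 = 1764 ≡ 1, so λ ≡ 1.
  x = λ² - 9 - 8 = 1 - 17 ≡ 27; y = λ·(9 - 27) - 17 ≡ 8. → (27, 8)
7Q: (27, 8) + (8, 16). λ = (16 - 8)/(8 - 27) ≡ 8/24 mod 43. 24⁻¹ ≡ 9 (mod 43) since 24·9 = 216 ≡ 1, so λ ≡ 29.
  x = λ² - 27 - 8 = 841 - 35 ≡ 32; y = λ·(27 - 32) - 8 ≡ 19. → (32, 19)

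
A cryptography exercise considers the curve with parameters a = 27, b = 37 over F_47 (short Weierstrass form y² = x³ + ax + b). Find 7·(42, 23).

Write P = (42, 23).
Repeated addition: build up to 7P.
2P: tangent at (42, 23): λ = (3·42² + 27)/(2·23) ≡ 8/46. 46⁻¹ ≡ 46 (mod 47), so λ ≡ 8·46 ≡ 39.
  x = λ² - 42 - 42 = 1521 - 84 ≡ 27; y = λ·(42 - 27) - 23 ≡ 45. → (27, 45)
3P: (27, 45) + (42, 23). λ = (23 - 45)/(42 - 27) ≡ 25/15 mod 47. 15⁻¹ ≡ 22 (mod 47) since 15·22 = 330 ≡ 1, so λ ≡ 33.
  x = λ² - 27 - 42 = 1089 - 69 ≡ 33; y = λ·(27 - 33) - 45 ≡ 39. → (33, 39)
4P: (33, 39) + (42, 23). λ = (23 - 39)/(42 - 33) ≡ 31/9 mod 47. 9⁻¹ ≡ 21 (mod 47) since 9·21 = 189 ≡ 1, so λ ≡ 40.
  x = λ² - 33 - 42 = 1600 - 75 ≡ 21; y = λ·(33 - 21) - 39 ≡ 18. → (21, 18)
5P: (21, 18) + (42, 23). λ = (23 - 18)/(42 - 21) ≡ 5/21 mod 47. 21⁻¹ ≡ 9 (mod 47), so λ ≡ 45.
  x = λ² - 21 - 42 = 2025 - 63 ≡ 35; y = λ·(21 - 35) - 18 ≡ 10. → (35, 10)
6P: (35, 10) + (42, 23). λ = (23 - 10)/(42 - 35) ≡ 13/7 mod 47. 7⁻¹ ≡ 27 (mod 47), so λ ≡ 22.
  x = λ² - 35 - 42 = 484 - 77 ≡ 31; y = λ·(35 - 31) - 10 ≡ 31. → (31, 31)
7P: (31, 31) + (42, 23). λ = (23 - 31)/(42 - 31) ≡ 39/11 mod 47. 11⁻¹ ≡ 30 (mod 47) since 11·30 = 330 ≡ 1, so λ ≡ 42.
  x = λ² - 31 - 42 = 1764 - 73 ≡ 46; y = λ·(31 - 46) - 31 ≡ 44. → (46, 44)

(46, 44)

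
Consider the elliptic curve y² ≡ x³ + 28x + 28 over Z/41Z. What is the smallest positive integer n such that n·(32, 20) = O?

2P: tangent at (32, 20): λ = (3·32² + 28)/(2·20) ≡ 25/40. 40⁻¹ ≡ 40 (mod 41) since 40·40 = 1600 ≡ 1, so λ ≡ 25·40 ≡ 16.
  x = λ² - 32 - 32 = 256 - 64 ≡ 28; y = λ·(32 - 28) - 20 ≡ 3. → (28, 3)
3P: (28, 3) + (32, 20). λ = (20 - 3)/(32 - 28) ≡ 17/4 mod 41. 4⁻¹ ≡ 31 (mod 41) since 4·31 = 124 ≡ 1, so λ ≡ 35.
  x = λ² - 28 - 32 = 1225 - 60 ≡ 17; y = λ·(28 - 17) - 3 ≡ 13. → (17, 13)
4P: (17, 13) + (32, 20). λ = (20 - 13)/(32 - 17) ≡ 7/15 mod 41. 15⁻¹ ≡ 11 (mod 41), so λ ≡ 36.
  x = λ² - 17 - 32 = 1296 - 49 ≡ 17; y = λ·(17 - 17) - 13 ≡ 28. → (17, 28)
5P: (17, 28) + (32, 20). λ = (20 - 28)/(32 - 17) ≡ 33/15 mod 41. 15⁻¹ ≡ 11 (mod 41), so λ ≡ 35.
  x = λ² - 17 - 32 = 1225 - 49 ≡ 28; y = λ·(17 - 28) - 28 ≡ 38. → (28, 38)
6P: (28, 38) + (32, 20). λ = (20 - 38)/(32 - 28) ≡ 23/4 mod 41. 4⁻¹ ≡ 31 (mod 41) since 4·31 = 124 ≡ 1, so λ ≡ 16.
  x = λ² - 28 - 32 = 256 - 60 ≡ 32; y = λ·(28 - 32) - 38 ≡ 21. → (32, 21)
7P: (32, 21) + (32, 20): same x and y₁ ≡ -y₂, so the sum is O.
7P = O, so the order is 7.

7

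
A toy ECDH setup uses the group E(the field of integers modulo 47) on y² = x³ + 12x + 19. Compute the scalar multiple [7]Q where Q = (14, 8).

Double-and-add on 7 = (111)₂. Start with Q = (14, 8) for the leading 1-bit.
double: tangent at (14, 8): λ = (3·14² + 12)/(2·8) ≡ 36/16. 16⁻¹ ≡ 3 (mod 47), so λ ≡ 36·3 ≡ 14.
  x = λ² - 14 - 14 = 196 - 28 ≡ 27; y = λ·(14 - 27) - 8 ≡ 45. → (27, 45)
add Q: (27, 45) + (14, 8). λ = (8 - 45)/(14 - 27) ≡ 10/34 mod 47. 34⁻¹ ≡ 18 (mod 47) since 34·18 = 612 ≡ 1, so λ ≡ 39.
  x = λ² - 27 - 14 = 1521 - 41 ≡ 23; y = λ·(27 - 23) - 45 ≡ 17. → (23, 17)
double: tangent at (23, 17): λ = (3·23² + 12)/(2·17) ≡ 1/34. 34⁻¹ ≡ 18 (mod 47) since 34·18 = 612 ≡ 1, so λ ≡ 1·18 ≡ 18.
  x = λ² - 23 - 23 = 324 - 46 ≡ 43; y = λ·(23 - 43) - 17 ≡ 46. → (43, 46)
add Q: (43, 46) + (14, 8). λ = (8 - 46)/(14 - 43) ≡ 9/18 mod 47. 18⁻¹ ≡ 34 (mod 47), so λ ≡ 24.
  x = λ² - 43 - 14 = 576 - 57 ≡ 2; y = λ·(43 - 2) - 46 ≡ 45. → (2, 45)

(2, 45)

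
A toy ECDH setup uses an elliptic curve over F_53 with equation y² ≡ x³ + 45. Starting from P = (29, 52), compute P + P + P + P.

Repeated addition: build up to 4P.
2P: tangent at (29, 52): λ = (3·29² + 0)/(2·52) ≡ 32/51. 51⁻¹ ≡ 26 (mod 53), so λ ≡ 32·26 ≡ 37.
  x = λ² - 29 - 29 = 1369 - 58 ≡ 39; y = λ·(29 - 39) - 52 ≡ 2. → (39, 2)
3P: (39, 2) + (29, 52). λ = (52 - 2)/(29 - 39) ≡ 50/43 mod 53. 43⁻¹ ≡ 37 (mod 53), so λ ≡ 48.
  x = λ² - 39 - 29 = 2304 - 68 ≡ 10; y = λ·(39 - 10) - 2 ≡ 12. → (10, 12)
4P: (10, 12) + (29, 52). λ = (52 - 12)/(29 - 10) ≡ 40/19 mod 53. 19⁻¹ ≡ 14 (mod 53) since 19·14 = 266 ≡ 1, so λ ≡ 30.
  x = λ² - 10 - 29 = 900 - 39 ≡ 13; y = λ·(10 - 13) - 12 ≡ 4. → (13, 4)

(13, 4)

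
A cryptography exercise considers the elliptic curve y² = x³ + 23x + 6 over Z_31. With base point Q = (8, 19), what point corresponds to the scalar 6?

(29, 13)

Repeated addition: build up to 6Q.
2Q: tangent at (8, 19): λ = (3·8² + 23)/(2·19) ≡ 29/7. 7⁻¹ ≡ 9 (mod 31), so λ ≡ 29·9 ≡ 13.
  x = λ² - 8 - 8 = 169 - 16 ≡ 29; y = λ·(8 - 29) - 19 ≡ 18. → (29, 18)
3Q: (29, 18) + (8, 19). λ = (19 - 18)/(8 - 29) ≡ 1/10 mod 31. 10⁻¹ ≡ 28 (mod 31) since 10·28 = 280 ≡ 1, so λ ≡ 28.
  x = λ² - 29 - 8 = 784 - 37 ≡ 3; y = λ·(29 - 3) - 18 ≡ 28. → (3, 28)
4Q: (3, 28) + (8, 19). λ = (19 - 28)/(8 - 3) ≡ 22/5 mod 31. 5⁻¹ ≡ 25 (mod 31) since 5·25 = 125 ≡ 1, so λ ≡ 23.
  x = λ² - 3 - 8 = 529 - 11 ≡ 22; y = λ·(3 - 22) - 28 ≡ 0. → (22, 0)
5Q: (22, 0) + (8, 19). λ = (19 - 0)/(8 - 22) ≡ 19/17 mod 31. 17⁻¹ ≡ 11 (mod 31), so λ ≡ 23.
  x = λ² - 22 - 8 = 529 - 30 ≡ 3; y = λ·(22 - 3) - 0 ≡ 3. → (3, 3)
6Q: (3, 3) + (8, 19). λ = (19 - 3)/(8 - 3) ≡ 16/5 mod 31. 5⁻¹ ≡ 25 (mod 31), so λ ≡ 28.
  x = λ² - 3 - 8 = 784 - 11 ≡ 29; y = λ·(3 - 29) - 3 ≡ 13. → (29, 13)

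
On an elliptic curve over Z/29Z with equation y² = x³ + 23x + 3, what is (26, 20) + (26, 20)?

(13, 18)

tangent at (26, 20): λ = (3·26² + 23)/(2·20) ≡ 21/11. 11⁻¹ ≡ 8 (mod 29), so λ ≡ 21·8 ≡ 23.
  x = λ² - 26 - 26 = 529 - 52 ≡ 13; y = λ·(26 - 13) - 20 ≡ 18. → (13, 18)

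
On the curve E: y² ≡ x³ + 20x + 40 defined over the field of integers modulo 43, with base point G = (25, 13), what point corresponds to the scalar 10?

(24, 5)

Repeated addition: build up to 10G.
2G: tangent at (25, 13): λ = (3·25² + 20)/(2·13) ≡ 3/26. 26⁻¹ ≡ 5 (mod 43), so λ ≡ 3·5 ≡ 15.
  x = λ² - 25 - 25 = 225 - 50 ≡ 3; y = λ·(25 - 3) - 13 ≡ 16. → (3, 16)
3G: (3, 16) + (25, 13). λ = (13 - 16)/(25 - 3) ≡ 40/22 mod 43. 22⁻¹ ≡ 2 (mod 43), so λ ≡ 37.
  x = λ² - 3 - 25 = 1369 - 28 ≡ 8; y = λ·(3 - 8) - 16 ≡ 14. → (8, 14)
4G: (8, 14) + (25, 13). λ = (13 - 14)/(25 - 8) ≡ 42/17 mod 43. 17⁻¹ ≡ 38 (mod 43), so λ ≡ 5.
  x = λ² - 8 - 25 = 25 - 33 ≡ 35; y = λ·(8 - 35) - 14 ≡ 23. → (35, 23)
5G: (35, 23) + (25, 13). λ = (13 - 23)/(25 - 35) ≡ 33/33 mod 43. 33⁻¹ ≡ 30 (mod 43), so λ ≡ 1.
  x = λ² - 35 - 25 = 1 - 60 ≡ 27; y = λ·(35 - 27) - 23 ≡ 28. → (27, 28)
6G: (27, 28) + (25, 13). λ = (13 - 28)/(25 - 27) ≡ 28/41 mod 43. 41⁻¹ ≡ 21 (mod 43), so λ ≡ 29.
  x = λ² - 27 - 25 = 841 - 52 ≡ 15; y = λ·(27 - 15) - 28 ≡ 19. → (15, 19)
7G: (15, 19) + (25, 13). λ = (13 - 19)/(25 - 15) ≡ 37/10 mod 43. 10⁻¹ ≡ 13 (mod 43) since 10·13 = 130 ≡ 1, so λ ≡ 8.
  x = λ² - 15 - 25 = 64 - 40 ≡ 24; y = λ·(15 - 24) - 19 ≡ 38. → (24, 38)
8G: (24, 38) + (25, 13). λ = (13 - 38)/(25 - 24) ≡ 18/1 mod 43. 1⁻¹ ≡ 1 (mod 43), so λ ≡ 18.
  x = λ² - 24 - 25 = 324 - 49 ≡ 17; y = λ·(24 - 17) - 38 ≡ 2. → (17, 2)
9G: (17, 2) + (25, 13). λ = (13 - 2)/(25 - 17) ≡ 11/8 mod 43. 8⁻¹ ≡ 27 (mod 43) since 8·27 = 216 ≡ 1, so λ ≡ 39.
  x = λ² - 17 - 25 = 1521 - 42 ≡ 17; y = λ·(17 - 17) - 2 ≡ 41. → (17, 41)
10G: (17, 41) + (25, 13). λ = (13 - 41)/(25 - 17) ≡ 15/8 mod 43. 8⁻¹ ≡ 27 (mod 43), so λ ≡ 18.
  x = λ² - 17 - 25 = 324 - 42 ≡ 24; y = λ·(17 - 24) - 41 ≡ 5. → (24, 5)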